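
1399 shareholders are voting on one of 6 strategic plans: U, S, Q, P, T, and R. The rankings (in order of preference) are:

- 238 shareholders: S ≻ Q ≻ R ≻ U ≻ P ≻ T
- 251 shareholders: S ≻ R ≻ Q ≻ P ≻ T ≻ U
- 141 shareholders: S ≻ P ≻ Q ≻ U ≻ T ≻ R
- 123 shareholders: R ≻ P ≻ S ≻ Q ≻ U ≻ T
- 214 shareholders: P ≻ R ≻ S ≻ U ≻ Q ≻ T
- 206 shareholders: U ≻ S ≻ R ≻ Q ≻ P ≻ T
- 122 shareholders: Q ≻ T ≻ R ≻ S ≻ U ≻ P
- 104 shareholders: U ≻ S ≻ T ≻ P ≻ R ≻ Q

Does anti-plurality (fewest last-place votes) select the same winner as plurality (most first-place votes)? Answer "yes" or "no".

Anti-plurality — last-place votes: U 251, S 0, Q 104, P 122, T 781, R 141. Winner: S.
Plurality — first-place votes: U 310, S 630, Q 122, P 214, T 0, R 123. Winner: S.
The two methods agree.

yes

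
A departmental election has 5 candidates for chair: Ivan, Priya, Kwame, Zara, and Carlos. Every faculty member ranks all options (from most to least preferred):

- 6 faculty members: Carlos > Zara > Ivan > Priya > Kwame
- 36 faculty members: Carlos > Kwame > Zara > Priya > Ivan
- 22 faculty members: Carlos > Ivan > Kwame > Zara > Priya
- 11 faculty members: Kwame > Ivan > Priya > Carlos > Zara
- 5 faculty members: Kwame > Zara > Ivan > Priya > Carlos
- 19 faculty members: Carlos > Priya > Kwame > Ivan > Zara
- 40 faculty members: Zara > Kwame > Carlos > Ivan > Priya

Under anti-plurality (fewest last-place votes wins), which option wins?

Last-place votes: Ivan 36, Priya 62, Kwame 6, Zara 30, Carlos 5.
Carlos is ranked last by the fewest voters, so Carlos wins.

Carlos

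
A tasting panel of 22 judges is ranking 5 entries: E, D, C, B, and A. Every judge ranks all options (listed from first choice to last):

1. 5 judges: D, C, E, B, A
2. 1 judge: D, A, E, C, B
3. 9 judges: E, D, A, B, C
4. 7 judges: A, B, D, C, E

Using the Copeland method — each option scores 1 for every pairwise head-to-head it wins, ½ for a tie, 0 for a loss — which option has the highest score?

D

E: beats B and A; loses to D and C → score 2.
D: beats E, C, B, and A → score 4.
C: beats E; loses to D, B, and A → score 1.
B: beats C; loses to E, D, and A → score 1.
A: beats C and B; loses to E and D → score 2.
D has the best pairwise record.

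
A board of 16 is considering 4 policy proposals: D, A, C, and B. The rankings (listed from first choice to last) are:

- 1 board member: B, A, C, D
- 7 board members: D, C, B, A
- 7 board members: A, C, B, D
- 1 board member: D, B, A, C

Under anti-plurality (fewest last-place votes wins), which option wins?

Last-place votes: D 8, A 7, C 1, B 0.
B is ranked last by the fewest voters, so B wins.

B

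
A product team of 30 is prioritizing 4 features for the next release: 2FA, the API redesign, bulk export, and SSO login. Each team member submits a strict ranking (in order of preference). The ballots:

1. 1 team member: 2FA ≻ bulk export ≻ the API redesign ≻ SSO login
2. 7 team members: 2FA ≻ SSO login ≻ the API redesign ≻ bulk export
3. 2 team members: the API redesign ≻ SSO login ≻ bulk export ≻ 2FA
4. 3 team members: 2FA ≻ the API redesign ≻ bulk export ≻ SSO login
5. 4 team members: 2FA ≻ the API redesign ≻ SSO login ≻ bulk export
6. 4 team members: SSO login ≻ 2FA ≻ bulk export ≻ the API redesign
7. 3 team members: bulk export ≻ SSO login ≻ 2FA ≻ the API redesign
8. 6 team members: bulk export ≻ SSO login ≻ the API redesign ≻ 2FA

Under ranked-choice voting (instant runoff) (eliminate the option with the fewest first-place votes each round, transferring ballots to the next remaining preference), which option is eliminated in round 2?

SSO login

Round 1: 2FA 15, the API redesign 2, bulk export 9, SSO login 4. Eliminate the API redesign.
Round 2: 2FA 15, bulk export 9, SSO login 6. Eliminate SSO login.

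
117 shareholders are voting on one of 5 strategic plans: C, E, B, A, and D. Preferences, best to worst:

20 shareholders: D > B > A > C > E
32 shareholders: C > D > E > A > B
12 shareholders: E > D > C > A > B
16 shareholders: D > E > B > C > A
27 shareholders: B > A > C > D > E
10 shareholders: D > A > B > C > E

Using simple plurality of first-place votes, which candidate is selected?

First-place votes: C 32, E 12, B 27, A 0, D 46.
D has the most first-place votes.

D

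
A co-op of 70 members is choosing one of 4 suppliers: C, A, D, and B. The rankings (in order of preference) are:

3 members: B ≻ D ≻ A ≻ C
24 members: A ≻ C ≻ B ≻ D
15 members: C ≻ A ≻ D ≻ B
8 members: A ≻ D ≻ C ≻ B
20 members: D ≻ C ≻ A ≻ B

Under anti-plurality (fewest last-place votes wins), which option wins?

A

Last-place votes: C 3, A 0, D 24, B 43.
A is ranked last by the fewest voters, so A wins.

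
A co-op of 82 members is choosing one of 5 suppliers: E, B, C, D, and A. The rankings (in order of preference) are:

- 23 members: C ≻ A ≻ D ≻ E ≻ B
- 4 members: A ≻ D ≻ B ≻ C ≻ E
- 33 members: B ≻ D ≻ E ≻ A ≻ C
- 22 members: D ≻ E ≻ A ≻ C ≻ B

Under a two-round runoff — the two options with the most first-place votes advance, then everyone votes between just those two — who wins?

Round 1 first-place votes: E 0, B 33, C 23, D 22, A 4.
B and C advance.
Runoff: B is preferred to C by 37 voters; C by 45.
C wins the runoff.

C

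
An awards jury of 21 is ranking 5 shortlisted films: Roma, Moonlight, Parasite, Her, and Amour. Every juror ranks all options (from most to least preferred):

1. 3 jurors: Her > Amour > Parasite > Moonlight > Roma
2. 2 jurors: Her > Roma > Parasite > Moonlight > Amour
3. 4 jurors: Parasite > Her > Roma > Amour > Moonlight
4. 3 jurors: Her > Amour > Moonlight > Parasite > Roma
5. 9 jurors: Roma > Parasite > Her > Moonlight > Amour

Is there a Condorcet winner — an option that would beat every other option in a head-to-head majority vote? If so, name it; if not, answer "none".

none

Checking pairwise contests:
Her beats Roma 12–9.
Roma beats Moonlight 15–6.
Roma beats Parasite 11–10.
Parasite beats Her 13–8.
Roma beats Amour 15–6.
Every option loses at least one head-to-head, so there is no Condorcet winner.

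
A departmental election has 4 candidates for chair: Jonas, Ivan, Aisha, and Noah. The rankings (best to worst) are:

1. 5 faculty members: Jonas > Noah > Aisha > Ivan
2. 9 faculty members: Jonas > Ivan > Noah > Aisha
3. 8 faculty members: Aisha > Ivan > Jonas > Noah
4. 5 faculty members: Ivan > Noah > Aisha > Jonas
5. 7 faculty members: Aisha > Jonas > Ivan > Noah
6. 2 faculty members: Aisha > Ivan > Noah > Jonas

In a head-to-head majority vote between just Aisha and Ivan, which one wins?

Aisha

Voters preferring Aisha to Ivan: 22; preferring Ivan to Aisha: 14.
Aisha wins the head-to-head.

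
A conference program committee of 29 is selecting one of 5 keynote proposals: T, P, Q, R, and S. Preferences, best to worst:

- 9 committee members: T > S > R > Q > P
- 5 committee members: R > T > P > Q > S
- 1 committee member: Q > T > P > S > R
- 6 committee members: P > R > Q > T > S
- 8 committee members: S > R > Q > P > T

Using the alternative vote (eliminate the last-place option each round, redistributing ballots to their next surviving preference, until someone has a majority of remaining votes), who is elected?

Round 1: T 9, P 6, Q 1, R 5, S 8. Eliminate Q.
Round 2: T 10, P 6, R 5, S 8. Eliminate R.
Round 3: T 15, P 6, S 8. T has a majority.

T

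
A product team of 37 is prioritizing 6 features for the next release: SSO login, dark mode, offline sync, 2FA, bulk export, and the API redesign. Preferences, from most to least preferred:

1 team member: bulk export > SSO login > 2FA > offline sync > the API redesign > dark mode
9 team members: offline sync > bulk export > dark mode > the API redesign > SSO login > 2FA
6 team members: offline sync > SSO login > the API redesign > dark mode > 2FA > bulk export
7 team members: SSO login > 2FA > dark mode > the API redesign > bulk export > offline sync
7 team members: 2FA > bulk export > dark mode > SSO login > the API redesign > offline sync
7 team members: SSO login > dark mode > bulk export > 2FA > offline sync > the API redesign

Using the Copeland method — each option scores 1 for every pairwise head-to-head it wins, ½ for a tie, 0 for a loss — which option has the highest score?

SSO login: beats dark mode, offline sync, 2FA, bulk export, and the API redesign → score 5.
dark mode: beats offline sync, 2FA, bulk export, and the API redesign; loses to SSO login → score 4.
offline sync: beats the API redesign; loses to SSO login, dark mode, 2FA, and bulk export → score 1.
2FA: beats offline sync, bulk export, and the API redesign; loses to SSO login and dark mode → score 3.
bulk export: beats offline sync and the API redesign; loses to SSO login, dark mode, and 2FA → score 2.
the API redesign: loses to SSO login, dark mode, offline sync, 2FA, and bulk export → score 0.
SSO login has the best pairwise record.

SSO login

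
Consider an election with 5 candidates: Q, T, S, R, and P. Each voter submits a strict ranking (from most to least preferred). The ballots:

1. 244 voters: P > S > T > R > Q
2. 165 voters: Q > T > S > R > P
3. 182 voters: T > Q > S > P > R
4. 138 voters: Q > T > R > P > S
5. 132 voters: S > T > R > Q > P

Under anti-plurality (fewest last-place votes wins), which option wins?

T

Last-place votes: Q 244, T 0, S 138, R 182, P 297.
T is ranked last by the fewest voters, so T wins.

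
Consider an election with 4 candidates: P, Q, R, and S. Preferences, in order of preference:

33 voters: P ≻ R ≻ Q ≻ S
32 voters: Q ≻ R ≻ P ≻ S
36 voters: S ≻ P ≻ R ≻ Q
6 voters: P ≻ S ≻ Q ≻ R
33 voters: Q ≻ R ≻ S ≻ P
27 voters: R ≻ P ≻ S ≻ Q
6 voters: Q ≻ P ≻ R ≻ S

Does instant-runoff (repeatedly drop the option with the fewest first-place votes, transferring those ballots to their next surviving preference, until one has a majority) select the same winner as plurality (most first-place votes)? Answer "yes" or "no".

no

Instant-runoff — R1 P 39, Q 71, R 27, S 36 (R out); R2 P 66, Q 71, S 36 (S out); R3 P 102, Q 71 (P winner). Winner: P.
Plurality — first-place votes: P 39, Q 71, R 27, S 36. Winner: Q.
The two methods disagree.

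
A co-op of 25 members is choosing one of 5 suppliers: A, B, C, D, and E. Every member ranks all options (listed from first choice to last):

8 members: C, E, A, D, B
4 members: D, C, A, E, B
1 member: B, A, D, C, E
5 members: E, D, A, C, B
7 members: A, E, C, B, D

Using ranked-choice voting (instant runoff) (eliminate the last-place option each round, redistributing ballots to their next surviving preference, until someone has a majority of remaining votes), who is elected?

Round 1: A 7, B 1, C 8, D 4, E 5. Eliminate B.
Round 2: A 8, C 8, D 4, E 5. Eliminate D.
Round 3: A 8, C 12, E 5. Eliminate E.
Round 4: A 13, C 12. A has a majority.

A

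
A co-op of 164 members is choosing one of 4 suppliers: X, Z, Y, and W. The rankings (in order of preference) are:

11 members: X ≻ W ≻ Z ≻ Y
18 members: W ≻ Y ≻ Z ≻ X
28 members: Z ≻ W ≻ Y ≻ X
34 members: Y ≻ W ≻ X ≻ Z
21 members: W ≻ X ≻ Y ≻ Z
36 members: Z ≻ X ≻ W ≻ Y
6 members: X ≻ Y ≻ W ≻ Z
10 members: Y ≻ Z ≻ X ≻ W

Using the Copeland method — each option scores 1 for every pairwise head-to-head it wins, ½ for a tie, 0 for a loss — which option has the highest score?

X: loses to Z, Y, and W → score 0.
Z: beats X; loses to Y and W → score 1.
Y: beats X and Z; loses to W → score 2.
W: beats X, Z, and Y → score 3.
W has the best pairwise record.

W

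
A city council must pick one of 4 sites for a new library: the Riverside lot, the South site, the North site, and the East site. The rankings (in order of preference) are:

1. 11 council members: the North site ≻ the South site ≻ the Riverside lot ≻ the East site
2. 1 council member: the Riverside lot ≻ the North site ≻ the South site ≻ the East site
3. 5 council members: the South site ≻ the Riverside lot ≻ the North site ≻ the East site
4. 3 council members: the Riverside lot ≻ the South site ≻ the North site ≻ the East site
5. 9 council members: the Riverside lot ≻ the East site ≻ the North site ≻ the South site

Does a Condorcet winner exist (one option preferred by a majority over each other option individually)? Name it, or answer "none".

none

Checking pairwise contests:
the South site beats the Riverside lot 16–13.
the North site beats the South site 21–8.
the Riverside lot beats the North site 18–11.
the Riverside lot beats the East site 29–0.
Every option loses at least one head-to-head, so there is no Condorcet winner.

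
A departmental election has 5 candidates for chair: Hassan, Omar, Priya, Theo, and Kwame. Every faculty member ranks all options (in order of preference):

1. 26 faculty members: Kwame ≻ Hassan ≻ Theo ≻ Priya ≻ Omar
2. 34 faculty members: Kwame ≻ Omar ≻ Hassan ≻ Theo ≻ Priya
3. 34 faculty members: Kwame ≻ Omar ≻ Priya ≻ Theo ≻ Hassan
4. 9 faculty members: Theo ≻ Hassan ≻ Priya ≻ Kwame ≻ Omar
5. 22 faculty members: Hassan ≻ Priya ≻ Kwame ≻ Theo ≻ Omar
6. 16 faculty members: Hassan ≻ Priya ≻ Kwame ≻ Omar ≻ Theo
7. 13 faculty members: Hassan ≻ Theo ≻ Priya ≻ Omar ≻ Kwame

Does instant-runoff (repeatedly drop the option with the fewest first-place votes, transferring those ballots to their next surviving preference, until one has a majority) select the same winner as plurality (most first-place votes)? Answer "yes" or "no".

yes

Instant-runoff — R1 Hassan 51, Omar 0, Priya 0, Theo 9, Kwame 94 (Kwame winner). Winner: Kwame.
Plurality — first-place votes: Hassan 51, Omar 0, Priya 0, Theo 9, Kwame 94. Winner: Kwame.
The two methods agree.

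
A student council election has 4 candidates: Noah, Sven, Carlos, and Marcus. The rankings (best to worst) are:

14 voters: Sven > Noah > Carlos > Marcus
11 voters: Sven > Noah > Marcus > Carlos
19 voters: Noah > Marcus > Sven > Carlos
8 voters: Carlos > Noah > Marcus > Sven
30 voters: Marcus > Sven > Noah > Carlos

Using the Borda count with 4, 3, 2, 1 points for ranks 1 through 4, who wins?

Noah: 14·3 + 11·3 + 19·4 + 8·3 + 30·2 = 235
Sven: 14·4 + 11·4 + 19·2 + 8·1 + 30·3 = 236
Carlos: 14·2 + 11·1 + 19·1 + 8·4 + 30·1 = 120
Marcus: 14·1 + 11·2 + 19·3 + 8·2 + 30·4 = 229
Sven has the highest Borda score (236).

Sven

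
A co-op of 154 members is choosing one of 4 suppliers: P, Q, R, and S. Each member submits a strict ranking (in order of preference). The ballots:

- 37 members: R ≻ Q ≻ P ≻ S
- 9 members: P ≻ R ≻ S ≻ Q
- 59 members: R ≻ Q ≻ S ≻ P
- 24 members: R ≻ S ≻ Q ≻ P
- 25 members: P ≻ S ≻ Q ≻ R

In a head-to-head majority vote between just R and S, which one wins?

Voters preferring R to S: 129; preferring S to R: 25.
R wins the head-to-head.

R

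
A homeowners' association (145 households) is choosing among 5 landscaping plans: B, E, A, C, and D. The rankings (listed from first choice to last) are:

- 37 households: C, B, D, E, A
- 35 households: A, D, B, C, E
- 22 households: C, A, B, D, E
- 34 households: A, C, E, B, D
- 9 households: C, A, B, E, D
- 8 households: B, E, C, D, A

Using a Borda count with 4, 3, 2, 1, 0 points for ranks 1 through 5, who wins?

B: 37·3 + 35·2 + 22·2 + 34·1 + 9·2 + 8·4 = 309
E: 37·1 + 35·0 + 22·0 + 34·2 + 9·1 + 8·3 = 138
A: 37·0 + 35·4 + 22·3 + 34·4 + 9·3 + 8·0 = 369
C: 37·4 + 35·1 + 22·4 + 34·3 + 9·4 + 8·2 = 425
D: 37·2 + 35·3 + 22·1 + 34·0 + 9·0 + 8·1 = 209
C has the highest Borda score (425).

C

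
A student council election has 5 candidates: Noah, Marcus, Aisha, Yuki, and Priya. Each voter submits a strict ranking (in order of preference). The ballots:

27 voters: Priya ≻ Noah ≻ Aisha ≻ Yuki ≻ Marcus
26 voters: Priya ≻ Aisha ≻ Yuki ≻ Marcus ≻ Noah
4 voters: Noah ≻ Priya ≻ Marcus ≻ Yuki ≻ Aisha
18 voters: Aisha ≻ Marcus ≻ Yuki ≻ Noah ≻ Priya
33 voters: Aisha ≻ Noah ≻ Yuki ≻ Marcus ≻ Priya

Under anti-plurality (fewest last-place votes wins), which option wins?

Last-place votes: Noah 26, Marcus 27, Aisha 4, Yuki 0, Priya 51.
Yuki is ranked last by the fewest voters, so Yuki wins.

Yuki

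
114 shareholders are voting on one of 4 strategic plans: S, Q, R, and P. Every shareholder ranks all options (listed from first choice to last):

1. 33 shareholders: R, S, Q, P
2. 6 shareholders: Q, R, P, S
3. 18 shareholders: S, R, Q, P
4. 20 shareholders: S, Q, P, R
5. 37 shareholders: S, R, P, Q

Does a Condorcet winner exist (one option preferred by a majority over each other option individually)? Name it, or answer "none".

S vs Q: 108–6 for S.
S vs R: 75–39 for S.
S vs P: 108–6 for S.
S beats every other option head-to-head.

S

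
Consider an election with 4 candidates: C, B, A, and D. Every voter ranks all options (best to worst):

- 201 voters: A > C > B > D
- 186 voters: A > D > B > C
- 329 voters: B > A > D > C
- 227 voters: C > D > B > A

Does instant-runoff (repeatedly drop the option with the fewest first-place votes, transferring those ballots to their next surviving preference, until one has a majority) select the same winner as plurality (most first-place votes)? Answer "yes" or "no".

Instant-runoff — R1 C 227, B 329, A 387, D 0 (D out); R2 C 227, B 329, A 387 (C out); R3 B 556, A 387 (B winner). Winner: B.
Plurality — first-place votes: C 227, B 329, A 387, D 0. Winner: A.
The two methods disagree.

no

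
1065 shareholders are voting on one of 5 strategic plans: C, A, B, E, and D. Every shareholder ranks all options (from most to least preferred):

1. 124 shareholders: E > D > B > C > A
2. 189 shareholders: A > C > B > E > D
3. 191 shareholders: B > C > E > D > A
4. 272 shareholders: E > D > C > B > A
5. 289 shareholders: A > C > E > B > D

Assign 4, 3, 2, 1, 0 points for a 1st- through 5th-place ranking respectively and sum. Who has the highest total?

C: 124·1 + 189·3 + 191·3 + 272·2 + 289·3 = 2675
A: 124·0 + 189·4 + 191·0 + 272·0 + 289·4 = 1912
B: 124·2 + 189·2 + 191·4 + 272·1 + 289·1 = 1951
E: 124·4 + 189·1 + 191·2 + 272·4 + 289·2 = 2733
D: 124·3 + 189·0 + 191·1 + 272·3 + 289·0 = 1379
E has the highest Borda score (2733).

E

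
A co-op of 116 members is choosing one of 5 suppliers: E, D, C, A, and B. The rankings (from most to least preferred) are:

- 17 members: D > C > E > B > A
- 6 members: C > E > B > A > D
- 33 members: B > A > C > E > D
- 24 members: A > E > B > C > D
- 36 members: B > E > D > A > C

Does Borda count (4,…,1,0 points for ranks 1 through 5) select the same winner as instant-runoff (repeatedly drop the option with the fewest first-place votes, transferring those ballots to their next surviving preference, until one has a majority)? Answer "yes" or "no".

yes

Borda — scores: E 265, D 140, C 165, A 237, B 353. Winner: B.
Instant-runoff — R1 E 0, D 17, C 6, A 24, B 69 (B winner). Winner: B.
The two methods agree.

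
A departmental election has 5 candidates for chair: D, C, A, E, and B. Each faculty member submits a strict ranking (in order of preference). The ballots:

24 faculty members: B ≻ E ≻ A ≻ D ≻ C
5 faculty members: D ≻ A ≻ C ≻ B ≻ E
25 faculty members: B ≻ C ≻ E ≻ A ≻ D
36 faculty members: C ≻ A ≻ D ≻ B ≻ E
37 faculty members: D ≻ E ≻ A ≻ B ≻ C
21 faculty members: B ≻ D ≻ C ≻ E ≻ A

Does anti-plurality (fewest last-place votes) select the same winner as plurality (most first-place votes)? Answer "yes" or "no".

yes

Anti-plurality — last-place votes: D 25, C 61, A 21, E 41, B 0. Winner: B.
Plurality — first-place votes: D 42, C 36, A 0, E 0, B 70. Winner: B.
The two methods agree.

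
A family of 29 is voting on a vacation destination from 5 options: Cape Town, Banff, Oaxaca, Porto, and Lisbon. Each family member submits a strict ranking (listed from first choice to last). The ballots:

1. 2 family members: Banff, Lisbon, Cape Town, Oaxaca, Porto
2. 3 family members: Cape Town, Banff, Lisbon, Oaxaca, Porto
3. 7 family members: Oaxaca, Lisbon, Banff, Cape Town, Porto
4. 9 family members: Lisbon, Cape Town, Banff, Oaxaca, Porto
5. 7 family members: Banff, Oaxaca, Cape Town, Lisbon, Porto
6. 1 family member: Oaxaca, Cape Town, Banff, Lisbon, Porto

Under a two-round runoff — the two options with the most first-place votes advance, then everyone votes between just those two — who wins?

Round 1 first-place votes: Cape Town 3, Banff 9, Oaxaca 8, Porto 0, Lisbon 9.
Banff and Lisbon advance.
Runoff: Banff is preferred to Lisbon by 13 voters; Lisbon by 16.
Lisbon wins the runoff.

Lisbon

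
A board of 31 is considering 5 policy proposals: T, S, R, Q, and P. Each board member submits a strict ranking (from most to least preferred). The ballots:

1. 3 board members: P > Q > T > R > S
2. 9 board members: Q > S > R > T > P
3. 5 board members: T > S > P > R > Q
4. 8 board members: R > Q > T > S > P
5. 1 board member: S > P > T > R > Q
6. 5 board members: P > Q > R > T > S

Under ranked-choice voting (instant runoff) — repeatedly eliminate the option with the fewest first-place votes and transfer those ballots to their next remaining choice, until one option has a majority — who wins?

Q

Round 1: T 5, S 1, R 8, Q 9, P 8. Eliminate S.
Round 2: T 5, R 8, Q 9, P 9. Eliminate T.
Round 3: R 8, Q 9, P 14. Eliminate R.
Round 4: Q 17, P 14. Q has a majority.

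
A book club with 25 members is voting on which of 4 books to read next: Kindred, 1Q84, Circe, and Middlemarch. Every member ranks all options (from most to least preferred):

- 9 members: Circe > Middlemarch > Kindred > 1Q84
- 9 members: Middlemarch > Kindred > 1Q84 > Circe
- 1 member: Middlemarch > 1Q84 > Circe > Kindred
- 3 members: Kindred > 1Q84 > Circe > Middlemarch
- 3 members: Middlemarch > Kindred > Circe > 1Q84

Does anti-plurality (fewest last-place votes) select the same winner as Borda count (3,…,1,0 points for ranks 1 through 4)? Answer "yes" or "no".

Anti-plurality — last-place votes: Kindred 1, 1Q84 12, Circe 9, Middlemarch 3. Winner: Kindred.
Borda — scores: Kindred 42, 1Q84 17, Circe 34, Middlemarch 57. Winner: Middlemarch.
The two methods disagree.

no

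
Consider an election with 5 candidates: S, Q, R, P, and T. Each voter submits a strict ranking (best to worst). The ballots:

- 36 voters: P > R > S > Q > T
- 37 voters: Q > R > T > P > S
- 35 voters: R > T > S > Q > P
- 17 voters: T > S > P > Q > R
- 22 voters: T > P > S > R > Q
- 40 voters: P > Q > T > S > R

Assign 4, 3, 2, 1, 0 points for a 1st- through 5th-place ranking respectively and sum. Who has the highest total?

P

S: 36·2 + 37·0 + 35·2 + 17·3 + 22·2 + 40·1 = 277
Q: 36·1 + 37·4 + 35·1 + 17·1 + 22·0 + 40·3 = 356
R: 36·3 + 37·3 + 35·4 + 17·0 + 22·1 + 40·0 = 381
P: 36·4 + 37·1 + 35·0 + 17·2 + 22·3 + 40·4 = 441
T: 36·0 + 37·2 + 35·3 + 17·4 + 22·4 + 40·2 = 415
P has the highest Borda score (441).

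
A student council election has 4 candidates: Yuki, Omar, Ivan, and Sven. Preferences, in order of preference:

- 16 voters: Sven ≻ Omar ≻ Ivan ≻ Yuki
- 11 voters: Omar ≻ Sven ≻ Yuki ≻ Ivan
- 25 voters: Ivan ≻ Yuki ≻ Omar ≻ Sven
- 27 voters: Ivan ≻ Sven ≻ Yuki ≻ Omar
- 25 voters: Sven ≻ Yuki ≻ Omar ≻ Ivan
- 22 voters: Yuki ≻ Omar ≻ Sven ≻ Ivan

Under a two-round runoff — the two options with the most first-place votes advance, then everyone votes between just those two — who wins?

Sven

Round 1 first-place votes: Yuki 22, Omar 11, Ivan 52, Sven 41.
Ivan and Sven advance.
Runoff: Ivan is preferred to Sven by 52 voters; Sven by 74.
Sven wins the runoff.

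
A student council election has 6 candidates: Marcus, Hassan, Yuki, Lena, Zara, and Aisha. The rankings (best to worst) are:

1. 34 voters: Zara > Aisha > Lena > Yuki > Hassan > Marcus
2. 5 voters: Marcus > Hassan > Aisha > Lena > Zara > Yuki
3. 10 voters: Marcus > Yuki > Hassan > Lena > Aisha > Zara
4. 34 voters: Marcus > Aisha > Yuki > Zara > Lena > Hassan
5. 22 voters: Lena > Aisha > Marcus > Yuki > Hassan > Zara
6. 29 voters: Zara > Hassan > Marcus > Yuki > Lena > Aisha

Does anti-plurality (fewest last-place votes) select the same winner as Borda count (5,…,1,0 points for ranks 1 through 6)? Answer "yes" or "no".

Anti-plurality — last-place votes: Marcus 34, Hassan 34, Yuki 5, Lena 0, Zara 32, Aisha 29. Winner: Lena.
Borda — scores: Marcus 398, Hassan 222, Yuki 312, Lena 305, Zara 388, Aisha 385. Winner: Marcus.
The two methods disagree.

no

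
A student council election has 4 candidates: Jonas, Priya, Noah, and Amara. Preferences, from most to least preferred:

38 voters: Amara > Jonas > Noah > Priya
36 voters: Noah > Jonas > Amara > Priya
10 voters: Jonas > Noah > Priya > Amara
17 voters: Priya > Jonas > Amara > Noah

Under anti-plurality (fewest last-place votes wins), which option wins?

Last-place votes: Jonas 0, Priya 74, Noah 17, Amara 10.
Jonas is ranked last by the fewest voters, so Jonas wins.

Jonas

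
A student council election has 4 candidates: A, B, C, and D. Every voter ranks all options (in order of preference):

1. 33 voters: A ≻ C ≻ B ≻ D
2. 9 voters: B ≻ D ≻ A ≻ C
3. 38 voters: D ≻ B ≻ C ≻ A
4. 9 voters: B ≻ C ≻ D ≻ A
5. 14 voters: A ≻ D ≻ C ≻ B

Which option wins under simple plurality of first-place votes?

A

First-place votes: A 47, B 18, C 0, D 38.
A has the most first-place votes.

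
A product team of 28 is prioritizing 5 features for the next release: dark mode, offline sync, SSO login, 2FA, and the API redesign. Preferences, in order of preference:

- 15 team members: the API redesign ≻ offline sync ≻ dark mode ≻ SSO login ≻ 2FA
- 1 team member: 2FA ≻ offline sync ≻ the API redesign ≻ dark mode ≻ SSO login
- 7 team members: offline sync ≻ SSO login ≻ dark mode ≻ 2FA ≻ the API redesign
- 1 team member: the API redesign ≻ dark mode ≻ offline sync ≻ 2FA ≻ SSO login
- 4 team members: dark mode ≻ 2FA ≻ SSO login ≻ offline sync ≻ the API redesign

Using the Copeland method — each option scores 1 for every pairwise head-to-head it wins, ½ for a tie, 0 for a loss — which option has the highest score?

dark mode: beats SSO login and 2FA; loses to offline sync and the API redesign → score 2.
offline sync: beats dark mode, SSO login, and 2FA; loses to the API redesign → score 3.
SSO login: beats 2FA; loses to dark mode, offline sync, and the API redesign → score 1.
2FA: loses to dark mode, offline sync, SSO login, and the API redesign → score 0.
the API redesign: beats dark mode, offline sync, SSO login, and 2FA → score 4.
the API redesign has the best pairwise record.

the API redesign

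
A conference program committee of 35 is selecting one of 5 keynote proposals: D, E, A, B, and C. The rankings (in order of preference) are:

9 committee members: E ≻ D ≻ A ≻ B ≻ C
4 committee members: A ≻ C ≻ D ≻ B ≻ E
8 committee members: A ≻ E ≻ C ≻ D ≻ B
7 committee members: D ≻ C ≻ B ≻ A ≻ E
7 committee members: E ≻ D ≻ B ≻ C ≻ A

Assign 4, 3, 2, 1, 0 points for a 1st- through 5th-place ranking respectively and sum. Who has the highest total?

D

D: 9·3 + 4·2 + 8·1 + 7·4 + 7·3 = 92
E: 9·4 + 4·0 + 8·3 + 7·0 + 7·4 = 88
A: 9·2 + 4·4 + 8·4 + 7·1 + 7·0 = 73
B: 9·1 + 4·1 + 8·0 + 7·2 + 7·2 = 41
C: 9·0 + 4·3 + 8·2 + 7·3 + 7·1 = 56
D has the highest Borda score (92).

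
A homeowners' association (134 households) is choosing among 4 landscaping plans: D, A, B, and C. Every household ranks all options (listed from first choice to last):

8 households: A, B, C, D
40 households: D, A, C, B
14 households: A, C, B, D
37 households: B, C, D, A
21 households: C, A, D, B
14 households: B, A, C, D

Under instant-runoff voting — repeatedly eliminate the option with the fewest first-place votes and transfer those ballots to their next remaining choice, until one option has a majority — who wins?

A

Round 1: D 40, A 22, B 51, C 21. Eliminate C.
Round 2: D 40, A 43, B 51. Eliminate D.
Round 3: A 83, B 51. A has a majority.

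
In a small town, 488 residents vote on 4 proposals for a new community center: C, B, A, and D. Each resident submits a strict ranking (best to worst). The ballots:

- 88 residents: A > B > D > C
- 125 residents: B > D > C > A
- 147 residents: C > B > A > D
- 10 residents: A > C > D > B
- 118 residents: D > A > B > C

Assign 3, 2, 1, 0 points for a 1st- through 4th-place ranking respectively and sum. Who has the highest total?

C: 88·0 + 125·1 + 147·3 + 10·2 + 118·0 = 586
B: 88·2 + 125·3 + 147·2 + 10·0 + 118·1 = 963
A: 88·3 + 125·0 + 147·1 + 10·3 + 118·2 = 677
D: 88·1 + 125·2 + 147·0 + 10·1 + 118·3 = 702
B has the highest Borda score (963).

B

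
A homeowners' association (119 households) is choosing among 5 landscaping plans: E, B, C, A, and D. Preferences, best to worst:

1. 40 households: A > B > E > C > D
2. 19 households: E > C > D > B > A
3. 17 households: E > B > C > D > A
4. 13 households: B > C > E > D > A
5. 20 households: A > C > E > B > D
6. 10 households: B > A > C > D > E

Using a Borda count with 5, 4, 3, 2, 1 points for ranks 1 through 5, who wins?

E: 40·3 + 19·5 + 17·5 + 13·3 + 20·3 + 10·1 = 409
B: 40·4 + 19·2 + 17·4 + 13·5 + 20·2 + 10·5 = 421
C: 40·2 + 19·4 + 17·3 + 13·4 + 20·4 + 10·3 = 369
A: 40·5 + 19·1 + 17·1 + 13·1 + 20·5 + 10·4 = 389
D: 40·1 + 19·3 + 17·2 + 13·2 + 20·1 + 10·2 = 197
B has the highest Borda score (421).

B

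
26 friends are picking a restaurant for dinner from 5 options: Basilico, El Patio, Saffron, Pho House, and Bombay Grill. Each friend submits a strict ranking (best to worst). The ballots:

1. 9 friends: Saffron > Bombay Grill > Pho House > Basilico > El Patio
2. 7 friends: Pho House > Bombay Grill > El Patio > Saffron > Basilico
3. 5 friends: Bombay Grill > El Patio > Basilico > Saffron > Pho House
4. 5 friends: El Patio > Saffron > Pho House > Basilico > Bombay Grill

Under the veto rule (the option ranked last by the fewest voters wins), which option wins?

Saffron

Last-place votes: Basilico 7, El Patio 9, Saffron 0, Pho House 5, Bombay Grill 5.
Saffron is ranked last by the fewest voters, so Saffron wins.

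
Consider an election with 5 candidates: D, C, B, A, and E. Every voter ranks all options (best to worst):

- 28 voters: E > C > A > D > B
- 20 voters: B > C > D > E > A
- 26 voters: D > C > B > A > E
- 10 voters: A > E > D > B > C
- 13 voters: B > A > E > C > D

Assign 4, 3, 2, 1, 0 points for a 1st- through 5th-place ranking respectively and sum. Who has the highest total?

C

D: 28·1 + 20·2 + 26·4 + 10·2 + 13·0 = 192
C: 28·3 + 20·3 + 26·3 + 10·0 + 13·1 = 235
B: 28·0 + 20·4 + 26·2 + 10·1 + 13·4 = 194
A: 28·2 + 20·0 + 26·1 + 10·4 + 13·3 = 161
E: 28·4 + 20·1 + 26·0 + 10·3 + 13·2 = 188
C has the highest Borda score (235).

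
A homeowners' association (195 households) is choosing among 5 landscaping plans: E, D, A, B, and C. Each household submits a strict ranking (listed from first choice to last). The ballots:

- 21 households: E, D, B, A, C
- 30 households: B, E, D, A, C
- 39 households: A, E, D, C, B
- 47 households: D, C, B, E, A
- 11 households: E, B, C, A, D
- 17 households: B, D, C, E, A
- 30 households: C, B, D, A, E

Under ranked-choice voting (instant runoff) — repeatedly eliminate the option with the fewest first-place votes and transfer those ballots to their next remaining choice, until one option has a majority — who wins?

D

Round 1: E 32, D 47, A 39, B 47, C 30. Eliminate C.
Round 2: E 32, D 47, A 39, B 77. Eliminate E.
Round 3: D 68, A 39, B 88. Eliminate A.
Round 4: D 107, B 88. D has a majority.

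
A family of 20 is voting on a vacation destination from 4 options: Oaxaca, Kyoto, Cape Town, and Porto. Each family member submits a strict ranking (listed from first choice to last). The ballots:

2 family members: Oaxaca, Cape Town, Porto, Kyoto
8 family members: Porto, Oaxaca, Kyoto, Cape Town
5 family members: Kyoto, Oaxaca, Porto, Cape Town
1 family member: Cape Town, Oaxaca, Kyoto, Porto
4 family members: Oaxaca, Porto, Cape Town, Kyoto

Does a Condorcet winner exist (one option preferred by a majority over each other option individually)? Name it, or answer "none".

Oaxaca

Oaxaca vs Kyoto: 15–5 for Oaxaca.
Oaxaca vs Cape Town: 19–1 for Oaxaca.
Oaxaca vs Porto: 12–8 for Oaxaca.
Oaxaca beats every other option head-to-head.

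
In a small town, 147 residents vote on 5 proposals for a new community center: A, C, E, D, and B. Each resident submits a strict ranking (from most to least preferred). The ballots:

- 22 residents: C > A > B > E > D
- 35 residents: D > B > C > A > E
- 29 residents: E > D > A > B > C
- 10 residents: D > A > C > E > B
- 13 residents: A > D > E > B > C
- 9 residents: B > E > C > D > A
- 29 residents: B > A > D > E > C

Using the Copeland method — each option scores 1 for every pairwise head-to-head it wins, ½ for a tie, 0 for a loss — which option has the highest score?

D

A: beats C, E, and B; loses to D → score 3.
C: loses to A, E, D, and B → score 0.
E: beats C; loses to A, D, and B → score 1.
D: beats A, C, E, and B → score 4.
B: beats C and E; loses to A and D → score 2.
D has the best pairwise record.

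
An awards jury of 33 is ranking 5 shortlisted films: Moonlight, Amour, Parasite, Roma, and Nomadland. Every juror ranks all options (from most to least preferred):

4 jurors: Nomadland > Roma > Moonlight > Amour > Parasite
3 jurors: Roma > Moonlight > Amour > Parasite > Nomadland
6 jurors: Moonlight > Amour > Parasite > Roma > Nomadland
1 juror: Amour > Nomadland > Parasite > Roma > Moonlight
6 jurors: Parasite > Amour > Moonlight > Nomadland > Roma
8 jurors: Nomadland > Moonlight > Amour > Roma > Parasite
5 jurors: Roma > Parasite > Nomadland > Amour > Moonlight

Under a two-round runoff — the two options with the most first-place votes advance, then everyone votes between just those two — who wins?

Round 1 first-place votes: Moonlight 6, Amour 1, Parasite 6, Roma 8, Nomadland 12.
Nomadland and Roma advance.
Runoff: Nomadland is preferred to Roma by 19 voters; Roma by 14.
Nomadland wins the runoff.

Nomadland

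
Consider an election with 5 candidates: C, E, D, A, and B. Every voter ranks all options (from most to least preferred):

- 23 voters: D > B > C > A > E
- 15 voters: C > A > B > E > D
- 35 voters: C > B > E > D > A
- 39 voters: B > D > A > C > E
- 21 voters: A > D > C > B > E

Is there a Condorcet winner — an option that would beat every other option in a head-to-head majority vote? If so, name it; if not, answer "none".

none

Checking pairwise contests:
D beats C 83–50.
C beats E 133–0.
B beats D 89–44.
C beats A 73–60.
C beats B 71–62.
Every option loses at least one head-to-head, so there is no Condorcet winner.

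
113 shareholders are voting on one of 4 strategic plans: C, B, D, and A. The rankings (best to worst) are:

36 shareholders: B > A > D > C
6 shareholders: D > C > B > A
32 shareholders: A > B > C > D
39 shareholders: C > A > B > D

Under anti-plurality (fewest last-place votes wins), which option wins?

B

Last-place votes: C 36, B 0, D 71, A 6.
B is ranked last by the fewest voters, so B wins.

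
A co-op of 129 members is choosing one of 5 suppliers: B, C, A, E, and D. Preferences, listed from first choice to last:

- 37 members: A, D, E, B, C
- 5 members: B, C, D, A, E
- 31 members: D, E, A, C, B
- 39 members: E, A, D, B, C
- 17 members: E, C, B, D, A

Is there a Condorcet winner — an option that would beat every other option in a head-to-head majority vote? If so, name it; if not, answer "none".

Checking pairwise contests:
A beats B 107–22.
B beats C 81–48.
E beats A 87–42.
D beats E 73–56.
A beats D 76–53.
Every option loses at least one head-to-head, so there is no Condorcet winner.

none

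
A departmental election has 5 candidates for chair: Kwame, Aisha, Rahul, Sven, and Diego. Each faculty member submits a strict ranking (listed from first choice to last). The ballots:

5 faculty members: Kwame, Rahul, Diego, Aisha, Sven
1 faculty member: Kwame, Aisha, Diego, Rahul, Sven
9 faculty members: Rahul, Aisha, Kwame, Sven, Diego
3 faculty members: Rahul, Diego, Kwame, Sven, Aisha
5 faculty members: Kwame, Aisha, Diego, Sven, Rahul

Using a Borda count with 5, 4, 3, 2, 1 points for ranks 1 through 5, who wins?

Kwame: 5·5 + 1·5 + 9·3 + 3·3 + 5·5 = 91
Aisha: 5·2 + 1·4 + 9·4 + 3·1 + 5·4 = 73
Rahul: 5·4 + 1·2 + 9·5 + 3·5 + 5·1 = 87
Sven: 5·1 + 1·1 + 9·2 + 3·2 + 5·2 = 40
Diego: 5·3 + 1·3 + 9·1 + 3·4 + 5·3 = 54
Kwame has the highest Borda score (91).

Kwame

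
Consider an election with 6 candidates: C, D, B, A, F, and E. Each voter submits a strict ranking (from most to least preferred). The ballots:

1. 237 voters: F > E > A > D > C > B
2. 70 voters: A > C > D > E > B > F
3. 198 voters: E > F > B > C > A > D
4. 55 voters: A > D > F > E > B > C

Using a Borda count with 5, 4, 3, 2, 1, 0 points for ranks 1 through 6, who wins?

E

C: 237·1 + 70·4 + 198·2 + 55·0 = 913
D: 237·2 + 70·3 + 198·0 + 55·4 = 904
B: 237·0 + 70·1 + 198·3 + 55·1 = 719
A: 237·3 + 70·5 + 198·1 + 55·5 = 1534
F: 237·5 + 70·0 + 198·4 + 55·3 = 2142
E: 237·4 + 70·2 + 198·5 + 55·2 = 2188
E has the highest Borda score (2188).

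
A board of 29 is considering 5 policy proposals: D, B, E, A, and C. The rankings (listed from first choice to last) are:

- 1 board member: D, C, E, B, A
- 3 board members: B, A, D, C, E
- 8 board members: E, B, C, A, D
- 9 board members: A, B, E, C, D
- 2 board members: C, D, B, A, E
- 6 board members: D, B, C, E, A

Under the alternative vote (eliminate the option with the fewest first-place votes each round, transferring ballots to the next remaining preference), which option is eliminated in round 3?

Round 1: D 7, B 3, E 8, A 9, C 2. Eliminate C.
Round 2: D 9, B 3, E 8, A 9. Eliminate B.
Round 3: D 9, E 8, A 12. Eliminate E.

E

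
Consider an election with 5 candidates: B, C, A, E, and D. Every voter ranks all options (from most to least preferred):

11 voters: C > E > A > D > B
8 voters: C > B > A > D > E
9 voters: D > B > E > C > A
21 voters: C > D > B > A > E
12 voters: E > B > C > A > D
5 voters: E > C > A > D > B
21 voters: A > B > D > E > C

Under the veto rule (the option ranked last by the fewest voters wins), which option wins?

A

Last-place votes: B 16, C 21, A 9, E 29, D 12.
A is ranked last by the fewest voters, so A wins.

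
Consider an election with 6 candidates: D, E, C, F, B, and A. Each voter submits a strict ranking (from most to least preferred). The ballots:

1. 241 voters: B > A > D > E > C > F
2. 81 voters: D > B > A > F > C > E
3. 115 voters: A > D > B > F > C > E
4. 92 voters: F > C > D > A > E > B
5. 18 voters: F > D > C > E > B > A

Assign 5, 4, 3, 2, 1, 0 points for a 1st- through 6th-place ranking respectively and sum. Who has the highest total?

D: 241·3 + 81·5 + 115·4 + 92·3 + 18·4 = 1936
E: 241·2 + 81·0 + 115·0 + 92·1 + 18·2 = 610
C: 241·1 + 81·1 + 115·1 + 92·4 + 18·3 = 859
F: 241·0 + 81·2 + 115·2 + 92·5 + 18·5 = 942
B: 241·5 + 81·4 + 115·3 + 92·0 + 18·1 = 1892
A: 241·4 + 81·3 + 115·5 + 92·2 + 18·0 = 1966
A has the highest Borda score (1966).

A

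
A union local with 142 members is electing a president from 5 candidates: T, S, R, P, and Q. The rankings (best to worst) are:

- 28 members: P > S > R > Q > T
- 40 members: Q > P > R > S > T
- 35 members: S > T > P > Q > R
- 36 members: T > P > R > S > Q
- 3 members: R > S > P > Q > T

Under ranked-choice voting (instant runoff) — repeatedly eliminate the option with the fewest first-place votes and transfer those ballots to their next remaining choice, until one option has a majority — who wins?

S

Round 1: T 36, S 35, R 3, P 28, Q 40. Eliminate R.
Round 2: T 36, S 38, P 28, Q 40. Eliminate P.
Round 3: T 36, S 66, Q 40. Eliminate T.
Round 4: S 102, Q 40. S has a majority.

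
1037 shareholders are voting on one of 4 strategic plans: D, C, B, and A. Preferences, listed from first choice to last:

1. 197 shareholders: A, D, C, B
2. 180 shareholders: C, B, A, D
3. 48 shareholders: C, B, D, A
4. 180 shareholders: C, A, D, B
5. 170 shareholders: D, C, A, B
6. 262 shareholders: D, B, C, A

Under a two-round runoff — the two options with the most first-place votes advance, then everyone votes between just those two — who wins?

Round 1 first-place votes: D 432, C 408, B 0, A 197.
D and C advance.
Runoff: D is preferred to C by 629 voters; C by 408.
D wins the runoff.

D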